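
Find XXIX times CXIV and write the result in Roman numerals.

XXIX = 29
CXIV = 114
29 × 114 = 3306

MMMCCCVI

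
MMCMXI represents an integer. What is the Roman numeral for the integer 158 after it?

MMCMXI = 2911
2911 + 158 = 3069

MMMLXIX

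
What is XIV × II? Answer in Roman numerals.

XIV = 14
II = 2
14 × 2 = 28

XXVIII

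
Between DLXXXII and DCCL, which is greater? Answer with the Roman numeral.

DLXXXII = 582
DCCL = 750
750 is larger

DCCL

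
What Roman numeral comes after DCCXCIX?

DCCXCIX = 799, so the next integer is 799 + 1 = 800

DCCC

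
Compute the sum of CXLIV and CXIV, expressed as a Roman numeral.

CXLIV = 144
CXIV = 114
144 + 114 = 258

CCLVIII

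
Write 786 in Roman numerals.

Convert 786 to Roman numerals:
  786 contains 1×500 (D)
  286 contains 2×100 (CC)
  86 contains 1×50 (L)
  36 contains 3×10 (XXX)
  6 contains 1×5 (V)
  1 contains 1×1 (I)

DCCLXXXVI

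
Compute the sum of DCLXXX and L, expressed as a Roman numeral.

DCLXXX = 680
L = 50
680 + 50 = 730

DCCXXX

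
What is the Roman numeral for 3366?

Convert 3366 to Roman numerals:
  3366 contains 3×1000 (MMM)
  366 contains 3×100 (CCC)
  66 contains 1×50 (L)
  16 contains 1×10 (X)
  6 contains 1×5 (V)
  1 contains 1×1 (I)

MMMCCCLXVI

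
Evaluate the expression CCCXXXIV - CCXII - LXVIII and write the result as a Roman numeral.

CCCXXXIV = 334, CCXII = 212, LXVIII = 68
334 - 212 = 122
122 - 68 = 54

LIV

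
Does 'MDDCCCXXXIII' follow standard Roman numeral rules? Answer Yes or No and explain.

'MDDCCCXXXIII': D should not appear more than once

No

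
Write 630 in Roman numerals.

Convert 630 to Roman numerals:
  630 contains 1×500 (D)
  130 contains 1×100 (C)
  30 contains 3×10 (XXX)

DCXXX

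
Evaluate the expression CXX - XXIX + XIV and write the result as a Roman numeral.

CXX = 120, XXIX = 29, XIV = 14
120 - 29 = 91
91 + 14 = 105

CV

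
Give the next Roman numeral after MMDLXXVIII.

MMDLXXVIII = 2578, so the next integer is 2578 + 1 = 2579

MMDLXXIX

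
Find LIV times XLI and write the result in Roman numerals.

LIV = 54
XLI = 41
54 × 41 = 2214

MMCCXIV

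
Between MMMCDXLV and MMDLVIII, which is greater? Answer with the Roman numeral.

MMMCDXLV = 3445
MMDLVIII = 2558
3445 is larger

MMMCDXLV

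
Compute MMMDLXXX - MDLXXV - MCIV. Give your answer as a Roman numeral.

MMMDLXXX = 3580, MDLXXV = 1575, MCIV = 1104
3580 - 1575 = 2005
2005 - 1104 = 901

CMI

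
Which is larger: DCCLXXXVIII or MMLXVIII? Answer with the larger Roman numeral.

DCCLXXXVIII = 788
MMLXVIII = 2068
2068 is larger

MMLXVIII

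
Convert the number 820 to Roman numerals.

Convert 820 to Roman numerals:
  820 contains 1×500 (D)
  320 contains 3×100 (CCC)
  20 contains 2×10 (XX)

DCCCXX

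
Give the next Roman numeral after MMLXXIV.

MMLXXIV = 2074, so the next integer is 2074 + 1 = 2075

MMLXXV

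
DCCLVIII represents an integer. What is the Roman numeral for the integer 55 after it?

DCCLVIII = 758
758 + 55 = 813

DCCCXIII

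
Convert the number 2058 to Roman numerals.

Convert 2058 to Roman numerals:
  2058 contains 2×1000 (MM)
  58 contains 1×50 (L)
  8 contains 1×5 (V)
  3 contains 3×1 (III)

MMLVIII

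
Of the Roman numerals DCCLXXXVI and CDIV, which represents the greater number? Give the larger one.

DCCLXXXVI = 786
CDIV = 404
786 is larger

DCCLXXXVI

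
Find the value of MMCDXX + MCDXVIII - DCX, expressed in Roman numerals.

MMCDXX = 2420, MCDXVIII = 1418, DCX = 610
2420 + 1418 = 3838
3838 - 610 = 3228

MMMCCXXVIII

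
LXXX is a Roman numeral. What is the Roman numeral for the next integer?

LXXX = 80; next is 81

LXXXI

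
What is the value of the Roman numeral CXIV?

CXIV: C=100, X=10, IV=4
100 + 10 + 4 = 114

114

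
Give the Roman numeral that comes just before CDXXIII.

CDXXIII = 423; previous is 422

CDXXII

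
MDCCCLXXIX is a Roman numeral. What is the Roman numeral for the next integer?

MDCCCLXXIX = 1879; next is 1880

MDCCCLXXX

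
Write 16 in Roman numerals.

Convert 16 to Roman numerals:
  16 contains 1×10 (X)
  6 contains 1×5 (V)
  1 contains 1×1 (I)

XVI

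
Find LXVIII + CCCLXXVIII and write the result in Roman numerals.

LXVIII = 68
CCCLXXVIII = 378
68 + 378 = 446

CDXLVI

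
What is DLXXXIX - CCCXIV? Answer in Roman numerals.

DLXXXIX = 589
CCCXIV = 314
589 - 314 = 275

CCLXXV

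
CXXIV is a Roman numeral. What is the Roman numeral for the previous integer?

CXXIV = 124, so the previous integer is 124 - 1 = 123

CXXIII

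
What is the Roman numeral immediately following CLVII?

CLVII = 157, so the next integer is 157 + 1 = 158

CLVIII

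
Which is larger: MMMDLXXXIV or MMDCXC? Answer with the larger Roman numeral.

MMMDLXXXIV = 3584
MMDCXC = 2690
3584 is larger

MMMDLXXXIV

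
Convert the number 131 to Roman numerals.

Convert 131 to Roman numerals:
  131 contains 1×100 (C)
  31 contains 3×10 (XXX)
  1 contains 1×1 (I)

CXXXI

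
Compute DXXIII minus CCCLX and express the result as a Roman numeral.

DXXIII = 523
CCCLX = 360
523 - 360 = 163

CLXIII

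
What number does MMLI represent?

MMLI: M=1000, M=1000, L=50, I=1
1000 + 1000 + 50 + 1 = 2051

2051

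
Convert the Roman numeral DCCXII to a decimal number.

DCCXII: D=500, C=100, C=100, X=10, I=1, I=1
500 + 100 + 100 + 10 + 1 + 1 = 712

712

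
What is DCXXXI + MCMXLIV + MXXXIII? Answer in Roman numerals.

DCXXXI = 631, MCMXLIV = 1944, MXXXIII = 1033
631 + 1944 = 2575
2575 + 1033 = 3608

MMMDCVIII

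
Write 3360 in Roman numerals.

Convert 3360 to Roman numerals:
  3360 contains 3×1000 (MMM)
  360 contains 3×100 (CCC)
  60 contains 1×50 (L)
  10 contains 1×10 (X)

MMMCCCLX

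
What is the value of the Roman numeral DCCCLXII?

DCCCLXII: D=500, C=100, C=100, C=100, L=50, X=10, I=1, I=1
500 + 100 + 100 + 100 + 50 + 10 + 1 + 1 = 862

862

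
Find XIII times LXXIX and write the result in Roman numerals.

XIII = 13
LXXIX = 79
13 × 79 = 1027

MXXVII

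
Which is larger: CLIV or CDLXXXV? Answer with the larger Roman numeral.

CLIV = 154
CDLXXXV = 485
485 is larger

CDLXXXV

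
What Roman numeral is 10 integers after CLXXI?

CLXXI = 171
171 + 10 = 181

CLXXXI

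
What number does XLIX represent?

XLIX: XL=40, IX=9
40 + 9 = 49

49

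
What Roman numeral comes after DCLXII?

DCLXII = 662; next is 663

DCLXIII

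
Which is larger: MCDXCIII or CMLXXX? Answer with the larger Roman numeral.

MCDXCIII = 1493
CMLXXX = 980
1493 is larger

MCDXCIII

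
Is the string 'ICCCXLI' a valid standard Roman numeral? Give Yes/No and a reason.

'ICCCXLI': Invalid subtractive combination: IC

No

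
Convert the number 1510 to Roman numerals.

Convert 1510 to Roman numerals:
  1510 contains 1×1000 (M)
  510 contains 1×500 (D)
  10 contains 1×10 (X)

MDX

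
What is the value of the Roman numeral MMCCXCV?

MMCCXCV: M=1000, M=1000, C=100, C=100, XC=90, V=5
1000 + 1000 + 100 + 100 + 90 + 5 = 2295

2295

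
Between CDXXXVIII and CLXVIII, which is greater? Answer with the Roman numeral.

CDXXXVIII = 438
CLXVIII = 168
438 is larger

CDXXXVIII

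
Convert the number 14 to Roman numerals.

Convert 14 to Roman numerals:
  14 contains 1×10 (X)
  4 contains 1×4 (IV)

XIV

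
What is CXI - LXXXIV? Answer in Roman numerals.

CXI = 111
LXXXIV = 84
111 - 84 = 27

XXVII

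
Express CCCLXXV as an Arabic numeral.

CCCLXXV: C=100, C=100, C=100, L=50, X=10, X=10, V=5
100 + 100 + 100 + 50 + 10 + 10 + 5 = 375

375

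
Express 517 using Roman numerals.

Convert 517 to Roman numerals:
  517 contains 1×500 (D)
  17 contains 1×10 (X)
  7 contains 1×5 (V)
  2 contains 2×1 (II)

DXVII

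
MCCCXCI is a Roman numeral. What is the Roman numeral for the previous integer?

MCCCXCI = 1391, so the previous integer is 1391 - 1 = 1390

MCCCXC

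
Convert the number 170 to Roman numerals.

Convert 170 to Roman numerals:
  170 contains 1×100 (C)
  70 contains 1×50 (L)
  20 contains 2×10 (XX)

CLXX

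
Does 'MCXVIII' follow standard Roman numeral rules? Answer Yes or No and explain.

'MCXVIII': Check the rules: uses only the symbols I, V, X, L, C, D, M; no symbol is repeated more than three times in a row; V, L and D each appear at most once; no smaller symbol precedes a larger one (values never increase from left to right). Value: M (1000) + C (100) + X (10) + V (5) + I (1) + I (1) + I (1) = 1118. So it is a valid standard Roman numeral.

Yes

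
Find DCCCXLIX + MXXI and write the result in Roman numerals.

DCCCXLIX = 849
MXXI = 1021
849 + 1021 = 1870

MDCCCLXX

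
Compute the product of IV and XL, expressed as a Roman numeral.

IV = 4
XL = 40
4 × 40 = 160

CLX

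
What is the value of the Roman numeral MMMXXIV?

MMMXXIV: M=1000, M=1000, M=1000, X=10, X=10, IV=4
1000 + 1000 + 1000 + 10 + 10 + 4 = 3024

3024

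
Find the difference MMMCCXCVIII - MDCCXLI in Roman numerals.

MMMCCXCVIII = 3298
MDCCXLI = 1741
3298 - 1741 = 1557

MDLVII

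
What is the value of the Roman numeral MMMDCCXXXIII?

MMMDCCXXXIII: M=1000, M=1000, M=1000, D=500, C=100, C=100, X=10, X=10, X=10, I=1, I=1, I=1
1000 + 1000 + 1000 + 500 + 100 + 100 + 10 + 10 + 10 + 1 + 1 + 1 = 3733

3733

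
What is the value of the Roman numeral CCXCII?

CCXCII: C=100, C=100, XC=90, I=1, I=1
100 + 100 + 90 + 1 + 1 = 292

292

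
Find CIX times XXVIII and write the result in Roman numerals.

CIX = 109
XXVIII = 28
109 × 28 = 3052

MMMLII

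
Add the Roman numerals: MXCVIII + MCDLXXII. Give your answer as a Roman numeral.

MXCVIII = 1098
MCDLXXII = 1472
1098 + 1472 = 2570

MMDLXX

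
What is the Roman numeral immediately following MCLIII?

MCLIII = 1153, so the next integer is 1153 + 1 = 1154

MCLIV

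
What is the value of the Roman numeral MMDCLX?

MMDCLX: M=1000, M=1000, D=500, C=100, L=50, X=10
1000 + 1000 + 500 + 100 + 50 + 10 = 2660

2660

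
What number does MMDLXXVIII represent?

MMDLXXVIII: M=1000, M=1000, D=500, L=50, X=10, X=10, V=5, I=1, I=1, I=1
1000 + 1000 + 500 + 50 + 10 + 10 + 5 + 1 + 1 + 1 = 2578

2578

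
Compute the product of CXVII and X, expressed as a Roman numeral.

CXVII = 117
X = 10
117 × 10 = 1170

MCLXX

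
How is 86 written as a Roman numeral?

Convert 86 to Roman numerals:
  86 contains 1×50 (L)
  36 contains 3×10 (XXX)
  6 contains 1×5 (V)
  1 contains 1×1 (I)

LXXXVI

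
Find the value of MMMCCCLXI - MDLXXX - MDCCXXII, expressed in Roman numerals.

MMMCCCLXI = 3361, MDLXXX = 1580, MDCCXXII = 1722
3361 - 1580 = 1781
1781 - 1722 = 59

LIX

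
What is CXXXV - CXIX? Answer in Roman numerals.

CXXXV = 135
CXIX = 119
135 - 119 = 16

XVI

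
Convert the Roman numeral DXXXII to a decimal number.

DXXXII: D=500, X=10, X=10, X=10, I=1, I=1
500 + 10 + 10 + 10 + 1 + 1 = 532

532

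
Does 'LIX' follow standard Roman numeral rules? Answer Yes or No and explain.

'LIX': Check the rules: uses only the symbols I, V, X, L, C, D, M; no symbol is repeated more than three times in a row; V, L and D each appear at most once; the only place a smaller symbol precedes a larger one is the allowed subtractive pair IX, the symbol right after such a pair (if any) is smaller than the pair's first symbol, and otherwise the values never increase from left to right. Value: L (50) + IX (9) = 59. So it is a valid standard Roman numeral.

Yes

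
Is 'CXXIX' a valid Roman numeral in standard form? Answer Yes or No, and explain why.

'CXXIX': Check the rules: uses only the symbols I, V, X, L, C, D, M; no symbol is repeated more than three times in a row; V, L and D each appear at most once; the only place a smaller symbol precedes a larger one is the allowed subtractive pair IX, the symbol right after such a pair (if any) is smaller than the pair's first symbol, and otherwise the values never increase from left to right. Value: C (100) + X (10) + X (10) + IX (9) = 129. So it is a valid standard Roman numeral.

Yes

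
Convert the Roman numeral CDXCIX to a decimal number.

CDXCIX: CD=400, XC=90, IX=9
400 + 90 + 9 = 499

499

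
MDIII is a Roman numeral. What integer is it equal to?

MDIII: M=1000, D=500, I=1, I=1, I=1
1000 + 500 + 1 + 1 + 1 = 1503

1503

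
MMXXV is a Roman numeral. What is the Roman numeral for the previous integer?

MMXXV = 2025, so the previous integer is 2025 - 1 = 2024

MMXXIV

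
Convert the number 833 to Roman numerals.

Convert 833 to Roman numerals:
  833 contains 1×500 (D)
  333 contains 3×100 (CCC)
  33 contains 3×10 (XXX)
  3 contains 3×1 (III)

DCCCXXXIII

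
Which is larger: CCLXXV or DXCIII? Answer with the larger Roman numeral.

CCLXXV = 275
DXCIII = 593
593 is larger

DXCIII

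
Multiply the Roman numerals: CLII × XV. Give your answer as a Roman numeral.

CLII = 152
XV = 15
152 × 15 = 2280

MMCCLXXX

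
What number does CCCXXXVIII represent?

CCCXXXVIII: C=100, C=100, C=100, X=10, X=10, X=10, V=5, I=1, I=1, I=1
100 + 100 + 100 + 10 + 10 + 10 + 5 + 1 + 1 + 1 = 338

338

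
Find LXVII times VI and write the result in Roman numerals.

LXVII = 67
VI = 6
67 × 6 = 402

CDII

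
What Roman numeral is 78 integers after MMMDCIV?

MMMDCIV = 3604
3604 + 78 = 3682

MMMDCLXXXII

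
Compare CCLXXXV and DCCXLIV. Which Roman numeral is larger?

CCLXXXV = 285
DCCXLIV = 744
744 is larger

DCCXLIV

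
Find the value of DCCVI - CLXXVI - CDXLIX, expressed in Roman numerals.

DCCVI = 706, CLXXVI = 176, CDXLIX = 449
706 - 176 = 530
530 - 449 = 81

LXXXI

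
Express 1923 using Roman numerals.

Convert 1923 to Roman numerals:
  1923 contains 1×1000 (M)
  923 contains 1×900 (CM)
  23 contains 2×10 (XX)
  3 contains 3×1 (III)

MCMXXIII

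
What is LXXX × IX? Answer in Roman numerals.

LXXX = 80
IX = 9
80 × 9 = 720

DCCXX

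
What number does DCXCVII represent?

DCXCVII: D=500, C=100, XC=90, V=5, I=1, I=1
500 + 100 + 90 + 5 + 1 + 1 = 697

697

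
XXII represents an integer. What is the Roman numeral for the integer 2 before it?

XXII = 22
22 - 2 = 20

XX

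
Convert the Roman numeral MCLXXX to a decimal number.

MCLXXX: M=1000, C=100, L=50, X=10, X=10, X=10
1000 + 100 + 50 + 10 + 10 + 10 = 1180

1180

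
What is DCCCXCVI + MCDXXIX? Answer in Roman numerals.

DCCCXCVI = 896
MCDXXIX = 1429
896 + 1429 = 2325

MMCCCXXV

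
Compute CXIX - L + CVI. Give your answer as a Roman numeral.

CXIX = 119, L = 50, CVI = 106
119 - 50 = 69
69 + 106 = 175

CLXXV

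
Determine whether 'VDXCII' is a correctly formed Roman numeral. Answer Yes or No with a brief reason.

'VDXCII': Invalid subtractive combination: VD

No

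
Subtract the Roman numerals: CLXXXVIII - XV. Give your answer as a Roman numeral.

CLXXXVIII = 188
XV = 15
188 - 15 = 173

CLXXIII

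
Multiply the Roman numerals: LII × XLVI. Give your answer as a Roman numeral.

LII = 52
XLVI = 46
52 × 46 = 2392

MMCCCXCII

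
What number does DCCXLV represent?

DCCXLV: D=500, C=100, C=100, XL=40, V=5
500 + 100 + 100 + 40 + 5 = 745

745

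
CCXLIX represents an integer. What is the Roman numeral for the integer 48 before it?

CCXLIX = 249
249 - 48 = 201

CCI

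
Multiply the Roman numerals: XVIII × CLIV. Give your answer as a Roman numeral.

XVIII = 18
CLIV = 154
18 × 154 = 2772

MMDCCLXXII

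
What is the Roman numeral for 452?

Convert 452 to Roman numerals:
  452 contains 1×400 (CD)
  52 contains 1×50 (L)
  2 contains 2×1 (II)

CDLII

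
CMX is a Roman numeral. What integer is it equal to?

CMX: CM=900, X=10
900 + 10 = 910

910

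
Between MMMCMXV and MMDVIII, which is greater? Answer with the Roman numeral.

MMMCMXV = 3915
MMDVIII = 2508
3915 is larger

MMMCMXV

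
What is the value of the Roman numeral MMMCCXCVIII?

MMMCCXCVIII: M=1000, M=1000, M=1000, C=100, C=100, XC=90, V=5, I=1, I=1, I=1
1000 + 1000 + 1000 + 100 + 100 + 90 + 5 + 1 + 1 + 1 = 3298

3298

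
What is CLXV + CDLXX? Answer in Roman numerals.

CLXV = 165
CDLXX = 470
165 + 470 = 635

DCXXXV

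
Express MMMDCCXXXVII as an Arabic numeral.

MMMDCCXXXVII: M=1000, M=1000, M=1000, D=500, C=100, C=100, X=10, X=10, X=10, V=5, I=1, I=1
1000 + 1000 + 1000 + 500 + 100 + 100 + 10 + 10 + 10 + 5 + 1 + 1 = 3737

3737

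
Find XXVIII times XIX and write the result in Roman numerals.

XXVIII = 28
XIX = 19
28 × 19 = 532

DXXXII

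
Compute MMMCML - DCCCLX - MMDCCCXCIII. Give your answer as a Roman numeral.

MMMCML = 3950, DCCCLX = 860, MMDCCCXCIII = 2893
3950 - 860 = 3090
3090 - 2893 = 197

CXCVII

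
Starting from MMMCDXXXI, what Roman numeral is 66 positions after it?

MMMCDXXXI = 3431
3431 + 66 = 3497

MMMCDXCVII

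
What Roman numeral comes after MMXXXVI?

MMXXXVI = 2036; next is 2037

MMXXXVII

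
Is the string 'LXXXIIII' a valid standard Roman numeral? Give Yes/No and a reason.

'LXXXIIII': More than 3 consecutive I's

No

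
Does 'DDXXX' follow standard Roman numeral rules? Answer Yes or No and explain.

'DDXXX': D should not appear more than once

No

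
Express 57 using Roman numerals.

Convert 57 to Roman numerals:
  57 contains 1×50 (L)
  7 contains 1×5 (V)
  2 contains 2×1 (II)

LVII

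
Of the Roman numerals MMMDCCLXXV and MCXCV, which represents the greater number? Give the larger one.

MMMDCCLXXV = 3775
MCXCV = 1195
3775 is larger

MMMDCCLXXV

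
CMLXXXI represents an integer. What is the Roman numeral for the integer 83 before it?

CMLXXXI = 981
981 - 83 = 898

DCCCXCVIII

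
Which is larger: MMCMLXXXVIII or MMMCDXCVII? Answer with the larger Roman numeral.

MMCMLXXXVIII = 2988
MMMCDXCVII = 3497
3497 is larger

MMMCDXCVII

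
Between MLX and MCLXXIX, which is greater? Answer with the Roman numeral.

MLX = 1060
MCLXXIX = 1179
1179 is larger

MCLXXIX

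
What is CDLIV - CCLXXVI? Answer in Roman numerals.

CDLIV = 454
CCLXXVI = 276
454 - 276 = 178

CLXXVIII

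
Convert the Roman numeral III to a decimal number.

III: I=1, I=1, I=1
1 + 1 + 1 = 3

3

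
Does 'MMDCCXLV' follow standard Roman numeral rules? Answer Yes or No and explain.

'MMDCCXLV': Check the rules: uses only the symbols I, V, X, L, C, D, M; no symbol is repeated more than three times in a row; V, L and D each appear at most once; the only place a smaller symbol precedes a larger one is the allowed subtractive pair XL, the symbol right after such a pair (if any) is smaller than the pair's first symbol, and otherwise the values never increase from left to right. Value: M (1000) + M (1000) + D (500) + C (100) + C (100) + XL (40) + V (5) = 2745. So it is a valid standard Roman numeral.

Yes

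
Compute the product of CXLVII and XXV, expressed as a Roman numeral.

CXLVII = 147
XXV = 25
147 × 25 = 3675

MMMDCLXXV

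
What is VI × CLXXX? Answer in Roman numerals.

VI = 6
CLXXX = 180
6 × 180 = 1080

MLXXX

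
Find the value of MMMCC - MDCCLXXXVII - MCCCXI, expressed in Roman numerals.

MMMCC = 3200, MDCCLXXXVII = 1787, MCCCXI = 1311
3200 - 1787 = 1413
1413 - 1311 = 102

CII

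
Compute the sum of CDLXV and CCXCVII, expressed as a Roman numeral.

CDLXV = 465
CCXCVII = 297
465 + 297 = 762

DCCLXII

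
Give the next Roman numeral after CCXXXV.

CCXXXV = 235, so the next integer is 235 + 1 = 236

CCXXXVI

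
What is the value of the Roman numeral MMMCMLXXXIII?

MMMCMLXXXIII: M=1000, M=1000, M=1000, CM=900, L=50, X=10, X=10, X=10, I=1, I=1, I=1
1000 + 1000 + 1000 + 900 + 50 + 10 + 10 + 10 + 1 + 1 + 1 = 3983

3983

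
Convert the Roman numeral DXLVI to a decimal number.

DXLVI: D=500, XL=40, V=5, I=1
500 + 40 + 5 + 1 = 546

546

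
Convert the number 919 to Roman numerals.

Convert 919 to Roman numerals:
  919 contains 1×900 (CM)
  19 contains 1×10 (X)
  9 contains 1×9 (IX)

CMXIX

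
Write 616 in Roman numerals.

Convert 616 to Roman numerals:
  616 contains 1×500 (D)
  116 contains 1×100 (C)
  16 contains 1×10 (X)
  6 contains 1×5 (V)
  1 contains 1×1 (I)

DCXVI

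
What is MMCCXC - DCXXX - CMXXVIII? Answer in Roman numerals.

MMCCXC = 2290, DCXXX = 630, CMXXVIII = 928
2290 - 630 = 1660
1660 - 928 = 732

DCCXXXII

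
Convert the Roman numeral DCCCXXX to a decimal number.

DCCCXXX: D=500, C=100, C=100, C=100, X=10, X=10, X=10
500 + 100 + 100 + 100 + 10 + 10 + 10 = 830

830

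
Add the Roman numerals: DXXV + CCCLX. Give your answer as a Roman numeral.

DXXV = 525
CCCLX = 360
525 + 360 = 885

DCCCLXXXV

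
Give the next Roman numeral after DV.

DV = 505, so the next integer is 505 + 1 = 506

DVI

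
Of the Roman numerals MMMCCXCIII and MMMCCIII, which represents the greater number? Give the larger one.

MMMCCXCIII = 3293
MMMCCIII = 3203
3293 is larger

MMMCCXCIII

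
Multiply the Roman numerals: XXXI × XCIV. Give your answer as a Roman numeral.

XXXI = 31
XCIV = 94
31 × 94 = 2914

MMCMXIV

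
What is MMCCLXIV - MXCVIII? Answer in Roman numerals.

MMCCLXIV = 2264
MXCVIII = 1098
2264 - 1098 = 1166

MCLXVI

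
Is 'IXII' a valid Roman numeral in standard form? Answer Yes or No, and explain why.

'IXII': I cannot come right after the subtractive pair IX: once I is subtracted in IX, the next symbol must be smaller than I

No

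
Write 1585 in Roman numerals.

Convert 1585 to Roman numerals:
  1585 contains 1×1000 (M)
  585 contains 1×500 (D)
  85 contains 1×50 (L)
  35 contains 3×10 (XXX)
  5 contains 1×5 (V)

MDLXXXV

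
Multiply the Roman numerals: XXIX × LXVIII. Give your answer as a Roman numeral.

XXIX = 29
LXVIII = 68
29 × 68 = 1972

MCMLXXII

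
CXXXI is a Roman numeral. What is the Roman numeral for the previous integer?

CXXXI = 131, so the previous integer is 131 - 1 = 130

CXXX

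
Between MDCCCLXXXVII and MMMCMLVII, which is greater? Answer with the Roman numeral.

MDCCCLXXXVII = 1887
MMMCMLVII = 3957
3957 is larger

MMMCMLVII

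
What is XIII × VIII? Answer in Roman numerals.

XIII = 13
VIII = 8
13 × 8 = 104

CIV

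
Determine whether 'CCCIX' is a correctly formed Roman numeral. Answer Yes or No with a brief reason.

'CCCIX': Check the rules: uses only the symbols I, V, X, L, C, D, M; no symbol is repeated more than three times in a row; V, L and D each appear at most once; the only place a smaller symbol precedes a larger one is the allowed subtractive pair IX, the symbol right after such a pair (if any) is smaller than the pair's first symbol, and otherwise the values never increase from left to right. Value: C (100) + C (100) + C (100) + IX (9) = 309. So it is a valid standard Roman numeral.

Yes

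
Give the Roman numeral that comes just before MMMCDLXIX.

MMMCDLXIX = 3469, so the previous integer is 3469 - 1 = 3468

MMMCDLXVIII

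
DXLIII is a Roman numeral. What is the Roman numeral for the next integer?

DXLIII = 543; next is 544

DXLIV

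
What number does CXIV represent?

CXIV: C=100, X=10, IV=4
100 + 10 + 4 = 114

114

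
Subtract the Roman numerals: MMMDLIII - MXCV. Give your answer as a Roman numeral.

MMMDLIII = 3553
MXCV = 1095
3553 - 1095 = 2458

MMCDLVIII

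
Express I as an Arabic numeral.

I: I=1

1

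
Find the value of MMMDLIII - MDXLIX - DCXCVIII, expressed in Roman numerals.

MMMDLIII = 3553, MDXLIX = 1549, DCXCVIII = 698
3553 - 1549 = 2004
2004 - 698 = 1306

MCCCVI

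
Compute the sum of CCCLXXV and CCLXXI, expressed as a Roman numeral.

CCCLXXV = 375
CCLXXI = 271
375 + 271 = 646

DCXLVI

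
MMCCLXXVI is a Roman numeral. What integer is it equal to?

MMCCLXXVI: M=1000, M=1000, C=100, C=100, L=50, X=10, X=10, V=5, I=1
1000 + 1000 + 100 + 100 + 50 + 10 + 10 + 5 + 1 = 2276

2276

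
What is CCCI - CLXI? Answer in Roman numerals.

CCCI = 301
CLXI = 161
301 - 161 = 140

CXL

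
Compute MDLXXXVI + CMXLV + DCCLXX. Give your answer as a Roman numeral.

MDLXXXVI = 1586, CMXLV = 945, DCCLXX = 770
1586 + 945 = 2531
2531 + 770 = 3301

MMMCCCI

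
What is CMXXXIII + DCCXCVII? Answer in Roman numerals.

CMXXXIII = 933
DCCXCVII = 797
933 + 797 = 1730

MDCCXXX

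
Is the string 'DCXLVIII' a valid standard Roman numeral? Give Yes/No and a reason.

'DCXLVIII': Check the rules: uses only the symbols I, V, X, L, C, D, M; no symbol is repeated more than three times in a row; V, L and D each appear at most once; the only place a smaller symbol precedes a larger one is the allowed subtractive pair XL, the symbol right after such a pair (if any) is smaller than the pair's first symbol, and otherwise the values never increase from left to right. Value: D (500) + C (100) + XL (40) + V (5) + I (1) + I (1) + I (1) = 648. So it is a valid standard Roman numeral.

Yes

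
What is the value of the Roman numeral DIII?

DIII: D=500, I=1, I=1, I=1
500 + 1 + 1 + 1 = 503

503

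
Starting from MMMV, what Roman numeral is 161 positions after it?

MMMV = 3005
3005 + 161 = 3166

MMMCLXVI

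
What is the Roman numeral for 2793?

Convert 2793 to Roman numerals:
  2793 contains 2×1000 (MM)
  793 contains 1×500 (D)
  293 contains 2×100 (CC)
  93 contains 1×90 (XC)
  3 contains 3×1 (III)

MMDCCXCIII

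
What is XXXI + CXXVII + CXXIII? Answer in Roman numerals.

XXXI = 31, CXXVII = 127, CXXIII = 123
31 + 127 = 158
158 + 123 = 281

CCLXXXI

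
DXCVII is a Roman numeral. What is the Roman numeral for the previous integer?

DXCVII = 597, so the previous integer is 597 - 1 = 596

DXCVI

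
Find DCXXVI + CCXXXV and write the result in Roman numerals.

DCXXVI = 626
CCXXXV = 235
626 + 235 = 861

DCCCLXI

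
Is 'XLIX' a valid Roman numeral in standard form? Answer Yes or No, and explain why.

'XLIX': Check the rules: uses only the symbols I, V, X, L, C, D, M; no symbol is repeated more than three times in a row; V, L and D each appear at most once; the only places a smaller symbol precedes a larger one are the allowed subtractive pairs XL, IX, the symbol right after such a pair (if any) is smaller than the pair's first symbol, and otherwise the values never increase from left to right. Value: XL (40) + IX (9) = 49. So it is a valid standard Roman numeral.

Yes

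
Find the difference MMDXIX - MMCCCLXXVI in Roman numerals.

MMDXIX = 2519
MMCCCLXXVI = 2376
2519 - 2376 = 143

CXLIII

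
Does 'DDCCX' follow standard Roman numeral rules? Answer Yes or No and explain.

'DDCCX': D should not appear more than once

No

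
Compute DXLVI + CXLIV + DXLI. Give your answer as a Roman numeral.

DXLVI = 546, CXLIV = 144, DXLI = 541
546 + 144 = 690
690 + 541 = 1231

MCCXXXI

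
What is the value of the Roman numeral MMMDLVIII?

MMMDLVIII: M=1000, M=1000, M=1000, D=500, L=50, V=5, I=1, I=1, I=1
1000 + 1000 + 1000 + 500 + 50 + 5 + 1 + 1 + 1 = 3558

3558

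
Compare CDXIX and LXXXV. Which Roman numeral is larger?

CDXIX = 419
LXXXV = 85
419 is larger

CDXIX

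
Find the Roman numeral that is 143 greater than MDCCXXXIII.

MDCCXXXIII = 1733
1733 + 143 = 1876

MDCCCLXXVI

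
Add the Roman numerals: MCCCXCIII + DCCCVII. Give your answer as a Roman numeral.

MCCCXCIII = 1393
DCCCVII = 807
1393 + 807 = 2200

MMCC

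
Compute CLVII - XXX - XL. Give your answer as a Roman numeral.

CLVII = 157, XXX = 30, XL = 40
157 - 30 = 127
127 - 40 = 87

LXXXVII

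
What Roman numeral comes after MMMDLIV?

MMMDLIV = 3554, so the next integer is 3554 + 1 = 3555

MMMDLV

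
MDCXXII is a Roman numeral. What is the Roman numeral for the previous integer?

MDCXXII = 1622, so the previous integer is 1622 - 1 = 1621

MDCXXI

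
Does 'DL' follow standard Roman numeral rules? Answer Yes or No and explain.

'DL': Check the rules: uses only the symbols I, V, X, L, C, D, M; no symbol is repeated more than three times in a row; V, L and D each appear at most once; no smaller symbol precedes a larger one (values never increase from left to right). Value: D (500) + L (50) = 550. So it is a valid standard Roman numeral.

Yes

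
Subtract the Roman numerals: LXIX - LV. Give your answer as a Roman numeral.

LXIX = 69
LV = 55
69 - 55 = 14

XIV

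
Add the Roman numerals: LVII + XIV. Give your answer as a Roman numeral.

LVII = 57
XIV = 14
57 + 14 = 71

LXXI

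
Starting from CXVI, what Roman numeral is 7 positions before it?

CXVI = 116
116 - 7 = 109

CIX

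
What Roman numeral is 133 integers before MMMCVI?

MMMCVI = 3106
3106 - 133 = 2973

MMCMLXXIII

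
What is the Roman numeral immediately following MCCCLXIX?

MCCCLXIX = 1369, so the next integer is 1369 + 1 = 1370

MCCCLXX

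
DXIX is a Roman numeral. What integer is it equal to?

DXIX: D=500, X=10, IX=9
500 + 10 + 9 = 519

519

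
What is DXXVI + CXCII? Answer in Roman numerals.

DXXVI = 526
CXCII = 192
526 + 192 = 718

DCCXVIII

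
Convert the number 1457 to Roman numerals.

Convert 1457 to Roman numerals:
  1457 contains 1×1000 (M)
  457 contains 1×400 (CD)
  57 contains 1×50 (L)
  7 contains 1×5 (V)
  2 contains 2×1 (II)

MCDLVII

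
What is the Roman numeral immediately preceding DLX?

DLX = 560; previous is 559

DLIX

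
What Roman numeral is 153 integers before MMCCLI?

MMCCLI = 2251
2251 - 153 = 2098

MMXCVIII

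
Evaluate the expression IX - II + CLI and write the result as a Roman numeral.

IX = 9, II = 2, CLI = 151
9 - 2 = 7
7 + 151 = 158

CLVIII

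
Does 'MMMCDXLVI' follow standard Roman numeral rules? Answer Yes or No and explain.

'MMMCDXLVI': Check the rules: uses only the symbols I, V, X, L, C, D, M; no symbol is repeated more than three times in a row; V, L and D each appear at most once; the only places a smaller symbol precedes a larger one are the allowed subtractive pairs CD, XL, the symbol right after such a pair (if any) is smaller than the pair's first symbol, and otherwise the values never increase from left to right. Value: M (1000) + M (1000) + M (1000) + CD (400) + XL (40) + V (5) + I (1) = 3446. So it is a valid standard Roman numeral.

Yes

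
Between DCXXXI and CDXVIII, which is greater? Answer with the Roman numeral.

DCXXXI = 631
CDXVIII = 418
631 is larger

DCXXXI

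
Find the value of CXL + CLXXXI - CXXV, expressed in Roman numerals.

CXL = 140, CLXXXI = 181, CXXV = 125
140 + 181 = 321
321 - 125 = 196

CXCVI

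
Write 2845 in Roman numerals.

Convert 2845 to Roman numerals:
  2845 contains 2×1000 (MM)
  845 contains 1×500 (D)
  345 contains 3×100 (CCC)
  45 contains 1×40 (XL)
  5 contains 1×5 (V)

MMDCCCXLV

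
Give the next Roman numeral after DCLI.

DCLI = 651; next is 652

DCLII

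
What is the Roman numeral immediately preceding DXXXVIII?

DXXXVIII = 538; previous is 537

DXXXVII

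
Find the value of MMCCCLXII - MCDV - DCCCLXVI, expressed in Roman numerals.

MMCCCLXII = 2362, MCDV = 1405, DCCCLXVI = 866
2362 - 1405 = 957
957 - 866 = 91

XCI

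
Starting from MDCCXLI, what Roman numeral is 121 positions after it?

MDCCXLI = 1741
1741 + 121 = 1862

MDCCCLXII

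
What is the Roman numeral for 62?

Convert 62 to Roman numerals:
  62 contains 1×50 (L)
  12 contains 1×10 (X)
  2 contains 2×1 (II)

LXII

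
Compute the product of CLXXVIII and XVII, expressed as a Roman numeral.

CLXXVIII = 178
XVII = 17
178 × 17 = 3026

MMMXXVI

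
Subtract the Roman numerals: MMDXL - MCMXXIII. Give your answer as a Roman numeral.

MMDXL = 2540
MCMXXIII = 1923
2540 - 1923 = 617

DCXVII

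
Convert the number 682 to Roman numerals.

Convert 682 to Roman numerals:
  682 contains 1×500 (D)
  182 contains 1×100 (C)
  82 contains 1×50 (L)
  32 contains 3×10 (XXX)
  2 contains 2×1 (II)

DCLXXXII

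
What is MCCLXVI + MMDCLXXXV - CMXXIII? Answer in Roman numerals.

MCCLXVI = 1266, MMDCLXXXV = 2685, CMXXIII = 923
1266 + 2685 = 3951
3951 - 923 = 3028

MMMXXVIII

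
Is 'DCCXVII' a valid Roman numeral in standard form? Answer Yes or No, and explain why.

'DCCXVII': Check the rules: uses only the symbols I, V, X, L, C, D, M; no symbol is repeated more than three times in a row; V, L and D each appear at most once; no smaller symbol precedes a larger one (values never increase from left to right). Value: D (500) + C (100) + C (100) + X (10) + V (5) + I (1) + I (1) = 717. So it is a valid standard Roman numeral.

Yes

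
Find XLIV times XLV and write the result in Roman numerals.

XLIV = 44
XLV = 45
44 × 45 = 1980

MCMLXXX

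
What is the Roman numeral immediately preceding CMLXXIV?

CMLXXIV = 974; previous is 973

CMLXXIII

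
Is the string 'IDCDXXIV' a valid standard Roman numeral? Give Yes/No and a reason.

'IDCDXXIV': D should not appear more than once

No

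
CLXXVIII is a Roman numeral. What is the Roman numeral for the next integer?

CLXXVIII = 178; next is 179

CLXXIX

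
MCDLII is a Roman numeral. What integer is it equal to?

MCDLII: M=1000, CD=400, L=50, I=1, I=1
1000 + 400 + 50 + 1 + 1 = 1452

1452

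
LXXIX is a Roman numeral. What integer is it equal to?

LXXIX: L=50, X=10, X=10, IX=9
50 + 10 + 10 + 9 = 79

79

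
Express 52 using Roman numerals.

Convert 52 to Roman numerals:
  52 contains 1×50 (L)
  2 contains 2×1 (II)

LII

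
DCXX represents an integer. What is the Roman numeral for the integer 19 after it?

DCXX = 620
620 + 19 = 639

DCXXXIX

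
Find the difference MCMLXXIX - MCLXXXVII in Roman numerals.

MCMLXXIX = 1979
MCLXXXVII = 1187
1979 - 1187 = 792

DCCXCII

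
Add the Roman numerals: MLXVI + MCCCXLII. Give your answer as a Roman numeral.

MLXVI = 1066
MCCCXLII = 1342
1066 + 1342 = 2408

MMCDVIII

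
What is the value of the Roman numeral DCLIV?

DCLIV: D=500, C=100, L=50, IV=4
500 + 100 + 50 + 4 = 654

654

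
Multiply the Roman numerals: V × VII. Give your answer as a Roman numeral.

V = 5
VII = 7
5 × 7 = 35

XXXV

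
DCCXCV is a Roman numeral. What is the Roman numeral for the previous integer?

DCCXCV = 795, so the previous integer is 795 - 1 = 794

DCCXCIV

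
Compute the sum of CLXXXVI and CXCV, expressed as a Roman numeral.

CLXXXVI = 186
CXCV = 195
186 + 195 = 381

CCCLXXXI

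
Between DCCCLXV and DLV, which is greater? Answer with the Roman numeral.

DCCCLXV = 865
DLV = 555
865 is larger

DCCCLXV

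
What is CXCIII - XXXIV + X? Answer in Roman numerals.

CXCIII = 193, XXXIV = 34, X = 10
193 - 34 = 159
159 + 10 = 169

CLXIX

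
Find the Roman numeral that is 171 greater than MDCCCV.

MDCCCV = 1805
1805 + 171 = 1976

MCMLXXVI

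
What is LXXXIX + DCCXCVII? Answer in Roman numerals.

LXXXIX = 89
DCCXCVII = 797
89 + 797 = 886

DCCCLXXXVI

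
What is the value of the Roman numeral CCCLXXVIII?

CCCLXXVIII: C=100, C=100, C=100, L=50, X=10, X=10, V=5, I=1, I=1, I=1
100 + 100 + 100 + 50 + 10 + 10 + 5 + 1 + 1 + 1 = 378

378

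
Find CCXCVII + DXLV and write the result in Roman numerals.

CCXCVII = 297
DXLV = 545
297 + 545 = 842

DCCCXLII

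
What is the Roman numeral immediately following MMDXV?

MMDXV = 2515, so the next integer is 2515 + 1 = 2516

MMDXVI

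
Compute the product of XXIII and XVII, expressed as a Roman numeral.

XXIII = 23
XVII = 17
23 × 17 = 391

CCCXCI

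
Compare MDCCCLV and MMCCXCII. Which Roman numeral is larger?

MDCCCLV = 1855
MMCCXCII = 2292
2292 is larger

MMCCXCII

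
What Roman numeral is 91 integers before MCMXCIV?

MCMXCIV = 1994
1994 - 91 = 1903

MCMIII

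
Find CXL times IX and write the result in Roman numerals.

CXL = 140
IX = 9
140 × 9 = 1260

MCCLX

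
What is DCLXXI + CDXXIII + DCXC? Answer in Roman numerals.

DCLXXI = 671, CDXXIII = 423, DCXC = 690
671 + 423 = 1094
1094 + 690 = 1784

MDCCLXXXIV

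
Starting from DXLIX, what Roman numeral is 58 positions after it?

DXLIX = 549
549 + 58 = 607

DCVII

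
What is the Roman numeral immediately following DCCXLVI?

DCCXLVI = 746, so the next integer is 746 + 1 = 747

DCCXLVII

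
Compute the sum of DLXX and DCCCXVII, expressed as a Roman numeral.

DLXX = 570
DCCCXVII = 817
570 + 817 = 1387

MCCCLXXXVII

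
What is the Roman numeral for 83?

Convert 83 to Roman numerals:
  83 contains 1×50 (L)
  33 contains 3×10 (XXX)
  3 contains 3×1 (III)

LXXXIII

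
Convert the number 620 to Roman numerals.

Convert 620 to Roman numerals:
  620 contains 1×500 (D)
  120 contains 1×100 (C)
  20 contains 2×10 (XX)

DCXX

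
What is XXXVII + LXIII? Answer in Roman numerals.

XXXVII = 37
LXIII = 63
37 + 63 = 100

C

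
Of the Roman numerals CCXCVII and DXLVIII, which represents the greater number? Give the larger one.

CCXCVII = 297
DXLVIII = 548
548 is larger

DXLVIII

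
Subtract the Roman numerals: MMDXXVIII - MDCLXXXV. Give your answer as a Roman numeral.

MMDXXVIII = 2528
MDCLXXXV = 1685
2528 - 1685 = 843

DCCCXLIII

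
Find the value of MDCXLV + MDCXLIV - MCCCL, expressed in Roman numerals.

MDCXLV = 1645, MDCXLIV = 1644, MCCCL = 1350
1645 + 1644 = 3289
3289 - 1350 = 1939

MCMXXXIX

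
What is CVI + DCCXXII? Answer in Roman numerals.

CVI = 106
DCCXXII = 722
106 + 722 = 828

DCCCXXVIII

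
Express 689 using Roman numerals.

Convert 689 to Roman numerals:
  689 contains 1×500 (D)
  189 contains 1×100 (C)
  89 contains 1×50 (L)
  39 contains 3×10 (XXX)
  9 contains 1×9 (IX)

DCLXXXIX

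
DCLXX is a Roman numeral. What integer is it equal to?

DCLXX: D=500, C=100, L=50, X=10, X=10
500 + 100 + 50 + 10 + 10 = 670

670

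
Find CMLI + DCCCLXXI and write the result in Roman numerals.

CMLI = 951
DCCCLXXI = 871
951 + 871 = 1822

MDCCCXXII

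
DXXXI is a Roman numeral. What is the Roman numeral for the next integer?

DXXXI = 531, so the next integer is 531 + 1 = 532

DXXXII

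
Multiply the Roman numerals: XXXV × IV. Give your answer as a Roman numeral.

XXXV = 35
IV = 4
35 × 4 = 140

CXL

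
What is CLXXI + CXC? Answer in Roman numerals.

CLXXI = 171
CXC = 190
171 + 190 = 361

CCCLXI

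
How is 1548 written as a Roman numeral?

Convert 1548 to Roman numerals:
  1548 contains 1×1000 (M)
  548 contains 1×500 (D)
  48 contains 1×40 (XL)
  8 contains 1×5 (V)
  3 contains 3×1 (III)

MDXLVIII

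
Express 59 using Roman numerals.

Convert 59 to Roman numerals:
  59 contains 1×50 (L)
  9 contains 1×9 (IX)

LIX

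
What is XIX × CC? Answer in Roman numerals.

XIX = 19
CC = 200
19 × 200 = 3800

MMMDCCC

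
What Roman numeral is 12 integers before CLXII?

CLXII = 162
162 - 12 = 150

CL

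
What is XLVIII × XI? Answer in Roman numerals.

XLVIII = 48
XI = 11
48 × 11 = 528

DXXVIII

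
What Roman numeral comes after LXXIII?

LXXIII = 73, so the next integer is 73 + 1 = 74

LXXIV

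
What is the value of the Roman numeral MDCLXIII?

MDCLXIII: M=1000, D=500, C=100, L=50, X=10, I=1, I=1, I=1
1000 + 500 + 100 + 50 + 10 + 1 + 1 + 1 = 1663

1663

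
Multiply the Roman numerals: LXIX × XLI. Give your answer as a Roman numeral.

LXIX = 69
XLI = 41
69 × 41 = 2829

MMDCCCXXIX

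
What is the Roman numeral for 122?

Convert 122 to Roman numerals:
  122 contains 1×100 (C)
  22 contains 2×10 (XX)
  2 contains 2×1 (II)

CXXII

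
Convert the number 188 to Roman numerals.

Convert 188 to Roman numerals:
  188 contains 1×100 (C)
  88 contains 1×50 (L)
  38 contains 3×10 (XXX)
  8 contains 1×5 (V)
  3 contains 3×1 (III)

CLXXXVIII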